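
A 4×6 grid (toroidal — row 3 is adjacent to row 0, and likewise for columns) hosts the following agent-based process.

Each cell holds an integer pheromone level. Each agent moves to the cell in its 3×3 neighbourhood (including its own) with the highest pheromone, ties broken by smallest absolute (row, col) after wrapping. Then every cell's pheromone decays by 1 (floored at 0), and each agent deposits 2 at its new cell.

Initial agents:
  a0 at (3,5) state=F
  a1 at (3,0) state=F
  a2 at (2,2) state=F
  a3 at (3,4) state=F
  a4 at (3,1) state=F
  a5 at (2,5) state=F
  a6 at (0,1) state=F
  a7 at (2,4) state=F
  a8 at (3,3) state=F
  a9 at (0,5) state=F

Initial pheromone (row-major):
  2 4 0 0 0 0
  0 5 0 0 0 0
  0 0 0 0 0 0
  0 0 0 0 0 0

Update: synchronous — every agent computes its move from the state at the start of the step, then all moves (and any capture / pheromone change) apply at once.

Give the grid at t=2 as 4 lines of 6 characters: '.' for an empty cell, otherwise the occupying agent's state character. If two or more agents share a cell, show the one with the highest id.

..F...
.F....
......
......

t=1: a0@(0,0) a1@(0,1) a2@(1,1) a3@(0,3) a4@(0,1) a5@(1,0) a6@(1,1) a7@(1,3) a8@(0,2) a9@(0,0) | pheromone: 5 7 2 2 0 0 / 2 8 0 2 0 0 / 0 0 0 0 0 0 / 0 0 0 0 0 0
t=2: a0@(1,1) a1@(1,1) a2@(1,1) a3@(0,2) a4@(1,1) a5@(1,1) a6@(1,1) a7@(0,2) a8@(1,1) a9@(1,1) | pheromone: 4 6 5 1 0 0 / 1 23 0 1 0 0 / 0 0 0 0 0 0 / 0 0 0 0 0 0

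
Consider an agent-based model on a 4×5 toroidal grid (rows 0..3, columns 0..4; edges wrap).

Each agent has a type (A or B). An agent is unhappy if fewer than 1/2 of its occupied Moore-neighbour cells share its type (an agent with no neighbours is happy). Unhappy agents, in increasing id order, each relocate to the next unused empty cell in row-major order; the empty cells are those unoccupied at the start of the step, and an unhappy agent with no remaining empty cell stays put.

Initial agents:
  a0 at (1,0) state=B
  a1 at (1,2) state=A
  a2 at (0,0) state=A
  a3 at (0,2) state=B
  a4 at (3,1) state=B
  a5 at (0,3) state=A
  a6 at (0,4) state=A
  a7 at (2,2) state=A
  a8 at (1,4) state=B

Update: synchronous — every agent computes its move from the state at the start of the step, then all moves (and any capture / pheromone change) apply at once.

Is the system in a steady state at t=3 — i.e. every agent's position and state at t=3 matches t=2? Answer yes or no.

t=1: a0@(0,1):B a1@(1,2):A a2@(1,1):A a3@(1,3):B a4@(2,0):B a5@(0,3):A a6@(0,4):A a7@(2,2):A a8@(2,1):B
t=2: a0@(0,0):B a1@(1,2):A a2@(0,2):A a3@(1,0):B a4@(2,0):B a5@(0,3):A a6@(0,4):A a7@(2,2):A a8@(1,4):B
t=3: a0@(0,0):B a1@(1,2):A a2@(0,2):A a3@(1,0):B a4@(2,0):B a5@(0,3):A a6@(0,1):A a7@(2,2):A a8@(1,4):B

no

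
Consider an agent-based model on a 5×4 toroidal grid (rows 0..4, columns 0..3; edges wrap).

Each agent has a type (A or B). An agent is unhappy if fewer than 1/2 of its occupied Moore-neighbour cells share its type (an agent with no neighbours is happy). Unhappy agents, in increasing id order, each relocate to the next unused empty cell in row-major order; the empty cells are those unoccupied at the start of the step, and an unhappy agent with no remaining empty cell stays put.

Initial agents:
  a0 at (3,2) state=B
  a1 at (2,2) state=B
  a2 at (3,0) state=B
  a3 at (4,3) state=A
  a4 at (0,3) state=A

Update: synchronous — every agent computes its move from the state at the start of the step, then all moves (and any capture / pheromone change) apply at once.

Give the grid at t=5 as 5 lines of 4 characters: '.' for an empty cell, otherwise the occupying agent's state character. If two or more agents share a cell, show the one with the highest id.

BA..
A...
..B.
..B.
....

t=1: a0@(3,2):B a1@(2,2):B a2@(0,0):B a3@(0,1):A a4@(0,3):A
t=2: a0@(3,2):B a1@(2,2):B a2@(0,2):B a3@(1,0):A a4@(1,1):A
t=3: a0@(3,2):B a1@(2,2):B a2@(0,0):B a3@(1,0):A a4@(0,1):A
t=4: a0@(3,2):B a1@(2,2):B a2@(0,2):B a3@(1,0):A a4@(0,1):A
t=5: a0@(3,2):B a1@(2,2):B a2@(0,0):B a3@(1,0):A a4@(0,1):A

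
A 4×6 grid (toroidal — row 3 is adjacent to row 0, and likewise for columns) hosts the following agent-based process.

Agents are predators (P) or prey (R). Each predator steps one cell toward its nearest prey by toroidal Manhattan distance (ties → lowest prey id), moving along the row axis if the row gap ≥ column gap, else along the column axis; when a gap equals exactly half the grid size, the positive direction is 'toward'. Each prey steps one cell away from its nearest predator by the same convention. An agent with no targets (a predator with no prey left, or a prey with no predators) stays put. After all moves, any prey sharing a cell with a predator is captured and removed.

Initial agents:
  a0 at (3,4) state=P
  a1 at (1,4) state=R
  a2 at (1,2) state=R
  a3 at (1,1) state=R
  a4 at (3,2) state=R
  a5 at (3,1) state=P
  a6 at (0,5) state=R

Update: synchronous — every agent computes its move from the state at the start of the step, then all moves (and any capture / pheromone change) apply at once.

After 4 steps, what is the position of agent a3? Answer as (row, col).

t=1: a0@(0,4):P a2@(0,2):R a3@(0,1):R a4@(3,3):R a5@(3,2):P a6@(1,5):R
t=2: a0@(0,3):P a2@(1,2):R a3@(1,1):R a4@(3,4):R a5@(0,2):P a6@(2,5):R
t=3: a0@(1,3):P a2@(2,2):R a3@(2,1):R a4@(2,4):R a5@(1,2):P a6@(1,5):R
t=4: a0@(2,3):P a2@(3,2):R a3@(3,1):R a4@(3,4):R a5@(2,2):P a6@(1,0):R

(3, 1)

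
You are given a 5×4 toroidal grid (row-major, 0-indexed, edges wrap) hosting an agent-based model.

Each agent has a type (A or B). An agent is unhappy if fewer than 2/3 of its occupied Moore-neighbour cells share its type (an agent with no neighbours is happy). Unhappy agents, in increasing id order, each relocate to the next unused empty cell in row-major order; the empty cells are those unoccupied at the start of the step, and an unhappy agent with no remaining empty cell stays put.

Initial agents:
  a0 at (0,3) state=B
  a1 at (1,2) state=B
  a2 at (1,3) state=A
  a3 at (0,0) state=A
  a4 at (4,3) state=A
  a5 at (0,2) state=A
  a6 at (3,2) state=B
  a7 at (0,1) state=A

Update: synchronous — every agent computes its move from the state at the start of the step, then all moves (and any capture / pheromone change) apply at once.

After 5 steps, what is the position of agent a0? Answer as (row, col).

t=1: a0@(1,0):B a1@(1,1):B a2@(2,0):A a3@(0,0):A a4@(2,1):A a5@(2,2):A a6@(2,3):B a7@(0,1):A
t=2: a0@(0,2):B a1@(0,3):B a2@(1,2):A a3@(1,3):A a4@(3,0):A a5@(3,1):A a6@(3,2):B a7@(3,3):A
t=3: a0@(0,0):B a1@(0,1):B a2@(1,0):A a3@(1,1):A a4@(3,0):A a5@(2,0):A a6@(2,1):B a7@(2,2):A
t=4: a0@(0,2):B a1@(0,3):B a2@(1,2):A a3@(1,3):A a4@(2,3):A a5@(2,0):A a6@(3,1):B a7@(3,2):A
t=5: a0@(0,0):B a1@(0,1):B a2@(1,0):A a3@(1,1):A a4@(2,3):A a5@(2,0):A a6@(2,1):B a7@(2,2):A

(0, 0)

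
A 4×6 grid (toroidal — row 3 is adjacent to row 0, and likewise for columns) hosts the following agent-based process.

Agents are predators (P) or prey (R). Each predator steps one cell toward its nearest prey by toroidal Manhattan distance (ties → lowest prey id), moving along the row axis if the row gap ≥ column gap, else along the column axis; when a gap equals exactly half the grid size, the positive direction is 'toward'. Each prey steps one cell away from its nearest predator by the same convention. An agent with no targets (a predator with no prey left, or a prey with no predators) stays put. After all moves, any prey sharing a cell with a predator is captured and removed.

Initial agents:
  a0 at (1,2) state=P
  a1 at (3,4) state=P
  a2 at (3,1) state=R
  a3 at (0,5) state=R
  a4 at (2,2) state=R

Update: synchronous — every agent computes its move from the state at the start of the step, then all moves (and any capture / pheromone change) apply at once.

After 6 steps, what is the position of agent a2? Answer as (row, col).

t=1: a0@(2,2):P a1@(0,4):P a2@(2,1):R a3@(1,5):R a4@(3,2):R
t=2: a0@(2,1):P a1@(1,4):P a2@(2,0):R a3@(2,5):R a4@(0,2):R
t=3: a0@(2,0):P a1@(2,4):P a2@(2,5):R a4@(3,2):R
t=4: a0@(2,5):P a1@(2,5):P a2@(2,4):R a4@(3,3):R
t=5: a0@(2,4):P a1@(2,4):P a2@(2,3):R a4@(3,2):R
t=6: a0@(2,3):P a1@(2,3):P a2@(2,2):R a4@(3,1):R

(2, 2)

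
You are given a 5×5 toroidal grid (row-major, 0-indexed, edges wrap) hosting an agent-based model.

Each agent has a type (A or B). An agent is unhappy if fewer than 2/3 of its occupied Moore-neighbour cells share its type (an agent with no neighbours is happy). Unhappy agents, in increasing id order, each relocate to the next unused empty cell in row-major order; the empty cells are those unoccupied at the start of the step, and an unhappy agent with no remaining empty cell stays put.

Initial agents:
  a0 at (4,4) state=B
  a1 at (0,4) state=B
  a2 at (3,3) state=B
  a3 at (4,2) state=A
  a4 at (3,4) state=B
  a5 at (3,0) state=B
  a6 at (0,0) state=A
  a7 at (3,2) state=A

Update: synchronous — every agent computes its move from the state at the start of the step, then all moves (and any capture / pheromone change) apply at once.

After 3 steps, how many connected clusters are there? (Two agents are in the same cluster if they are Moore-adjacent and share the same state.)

2

t=1: a0@(4,4):B a1@(0,1):B a2@(0,2):B a3@(0,3):A a4@(3,4):B a5@(3,0):B a6@(1,0):A a7@(1,1):A
t=2: a0@(4,4):B a1@(0,0):B a2@(0,4):B a3@(1,2):A a4@(3,4):B a5@(3,0):B a6@(1,3):A a7@(1,4):A
t=3: a0@(4,4):B a1@(0,0):B a2@(0,1):B a3@(1,2):A a4@(3,4):B a5@(3,0):B a6@(1,3):A a7@(0,2):A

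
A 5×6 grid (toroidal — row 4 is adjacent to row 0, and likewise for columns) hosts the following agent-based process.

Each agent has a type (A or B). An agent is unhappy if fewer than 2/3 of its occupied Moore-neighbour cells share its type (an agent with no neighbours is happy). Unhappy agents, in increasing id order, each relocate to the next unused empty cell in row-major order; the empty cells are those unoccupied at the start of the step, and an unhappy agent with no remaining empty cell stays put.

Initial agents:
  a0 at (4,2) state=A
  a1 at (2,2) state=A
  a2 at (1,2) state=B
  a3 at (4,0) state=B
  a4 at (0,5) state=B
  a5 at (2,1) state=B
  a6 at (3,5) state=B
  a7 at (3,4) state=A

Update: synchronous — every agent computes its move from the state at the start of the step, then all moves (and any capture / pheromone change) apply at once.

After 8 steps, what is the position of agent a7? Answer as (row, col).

(1, 5)

t=1: a0@(4,2):A a1@(0,0):A a2@(0,1):B a3@(4,0):B a4@(0,5):B a5@(0,2):B a6@(0,3):B a7@(0,4):A
t=2: a0@(1,0):A a1@(1,1):A a2@(1,2):B a3@(4,0):B a4@(1,3):B a5@(0,2):B a6@(1,4):B a7@(1,5):A
t=3: a0@(1,0):A a1@(0,0):A a2@(1,2):B a3@(4,0):B a4@(1,3):B a5@(0,2):B a6@(0,1):B a7@(0,3):A
t=4: a0@(0,4):A a1@(0,5):A a2@(1,2):B a3@(1,1):B a4@(1,3):B a5@(0,2):B a6@(1,4):B a7@(1,5):A
t=5: a0@(0,0):A a1@(0,5):A a2@(1,2):B a3@(1,1):B a4@(1,3):B a5@(0,2):B a6@(0,1):B a7@(1,5):A
t=6: a0@(0,3):A a1@(0,5):A a2@(1,2):B a3@(1,1):B a4@(1,3):B a5@(0,2):B a6@(0,1):B a7@(1,5):A
t=7: a0@(0,0):A a1@(0,5):A a2@(1,2):B a3@(1,1):B a4@(1,3):B a5@(0,2):B a6@(0,1):B a7@(1,5):A
t=8: a0@(0,3):A a1@(0,5):A a2@(1,2):B a3@(1,1):B a4@(1,3):B a5@(0,2):B a6@(0,1):B a7@(1,5):A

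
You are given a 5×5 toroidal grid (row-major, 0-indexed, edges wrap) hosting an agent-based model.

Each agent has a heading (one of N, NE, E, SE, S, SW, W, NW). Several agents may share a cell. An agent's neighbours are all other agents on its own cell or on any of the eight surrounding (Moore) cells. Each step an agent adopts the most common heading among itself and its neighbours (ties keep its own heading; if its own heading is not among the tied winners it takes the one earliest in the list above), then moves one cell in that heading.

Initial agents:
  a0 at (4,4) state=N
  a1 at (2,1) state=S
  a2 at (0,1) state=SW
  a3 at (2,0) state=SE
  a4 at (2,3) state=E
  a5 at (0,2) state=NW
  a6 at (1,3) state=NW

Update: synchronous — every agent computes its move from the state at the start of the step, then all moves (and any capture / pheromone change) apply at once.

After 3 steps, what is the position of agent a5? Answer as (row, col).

t=1: a0@(3,4):N a1@(3,1):S a2@(1,0):SW a3@(3,1):SE a4@(2,4):E a5@(4,1):NW a6@(0,2):NW
t=2: a0@(2,4):N a1@(4,1):S a2@(2,4):SW a3@(4,2):SE a4@(2,0):E a5@(3,0):NW a6@(4,1):NW
t=3: a0@(1,4):N a1@(3,0):NW a2@(3,3):SW a3@(0,3):SE a4@(2,1):E a5@(2,4):NW a6@(3,0):NW

(2, 4)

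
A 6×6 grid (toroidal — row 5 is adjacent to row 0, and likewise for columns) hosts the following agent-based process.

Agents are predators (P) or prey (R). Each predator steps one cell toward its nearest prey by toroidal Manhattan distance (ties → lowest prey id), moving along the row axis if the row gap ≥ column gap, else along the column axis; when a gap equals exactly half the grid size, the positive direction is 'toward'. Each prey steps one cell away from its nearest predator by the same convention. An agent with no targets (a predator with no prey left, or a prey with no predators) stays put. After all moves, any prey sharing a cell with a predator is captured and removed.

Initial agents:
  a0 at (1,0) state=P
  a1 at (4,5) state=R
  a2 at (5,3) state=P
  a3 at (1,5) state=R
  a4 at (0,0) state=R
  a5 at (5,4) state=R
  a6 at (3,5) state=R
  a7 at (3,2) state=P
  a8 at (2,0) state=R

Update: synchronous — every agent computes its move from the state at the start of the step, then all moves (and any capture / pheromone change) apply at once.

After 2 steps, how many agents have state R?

t=1: a0@(1,5):P a1@(4,0):R a2@(5,4):P a3@(1,4):R a4@(5,0):R a5@(5,5):R a6@(4,5):R a7@(3,3):P a8@(3,0):R
t=2: a0@(1,4):P a1@(4,1):R a2@(5,5):P a3@(1,3):R a4@(5,1):R a5@(5,0):R a6@(3,5):R a7@(2,3):P a8@(4,0):R

6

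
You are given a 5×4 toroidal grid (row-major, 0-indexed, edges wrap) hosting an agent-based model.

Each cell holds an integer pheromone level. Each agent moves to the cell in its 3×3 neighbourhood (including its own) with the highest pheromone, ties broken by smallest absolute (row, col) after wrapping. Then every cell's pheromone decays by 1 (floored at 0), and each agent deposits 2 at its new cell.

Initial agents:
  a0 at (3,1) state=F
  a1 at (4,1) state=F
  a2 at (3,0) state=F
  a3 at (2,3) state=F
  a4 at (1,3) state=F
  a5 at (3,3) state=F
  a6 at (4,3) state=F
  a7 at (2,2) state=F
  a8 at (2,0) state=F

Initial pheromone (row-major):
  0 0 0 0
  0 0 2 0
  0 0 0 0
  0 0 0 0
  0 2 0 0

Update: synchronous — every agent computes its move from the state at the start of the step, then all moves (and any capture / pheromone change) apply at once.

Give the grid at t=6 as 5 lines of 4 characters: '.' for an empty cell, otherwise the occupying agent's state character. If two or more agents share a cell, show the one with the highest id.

t=1: a0@(4,1) a1@(4,1) a2@(4,1) a3@(1,2) a4@(1,2) a5@(2,0) a6@(0,0) a7@(1,2) a8@(1,0) | pheromone: 2 0 0 0 / 2 0 7 0 / 2 0 0 0 / 0 0 0 0 / 0 7 0 0
t=2: a0@(4,1) a1@(4,1) a2@(4,1) a3@(1,2) a4@(1,2) a5@(1,0) a6@(4,1) a7@(1,2) a8@(0,0) | pheromone: 3 0 0 0 / 3 0 12 0 / 1 0 0 0 / 0 0 0 0 / 0 14 0 0
t=3: a0@(4,1) a1@(4,1) a2@(4,1) a3@(1,2) a4@(1,2) a5@(0,0) a6@(4,1) a7@(1,2) a8@(4,1) | pheromone: 4 0 0 0 / 2 0 17 0 / 0 0 0 0 / 0 0 0 0 / 0 23 0 0
t=4: a0@(4,1) a1@(4,1) a2@(4,1) a3@(1,2) a4@(1,2) a5@(4,1) a6@(4,1) a7@(1,2) a8@(4,1) | pheromone: 3 0 0 0 / 1 0 22 0 / 0 0 0 0 / 0 0 0 0 / 0 34 0 0
t=5: a0@(4,1) a1@(4,1) a2@(4,1) a3@(1,2) a4@(1,2) a5@(4,1) a6@(4,1) a7@(1,2) a8@(4,1) | pheromone: 2 0 0 0 / 0 0 27 0 / 0 0 0 0 / 0 0 0 0 / 0 45 0 0
t=6: a0@(4,1) a1@(4,1) a2@(4,1) a3@(1,2) a4@(1,2) a5@(4,1) a6@(4,1) a7@(1,2) a8@(4,1) | pheromone: 1 0 0 0 / 0 0 32 0 / 0 0 0 0 / 0 0 0 0 / 0 56 0 0

....
..F.
....
....
.F..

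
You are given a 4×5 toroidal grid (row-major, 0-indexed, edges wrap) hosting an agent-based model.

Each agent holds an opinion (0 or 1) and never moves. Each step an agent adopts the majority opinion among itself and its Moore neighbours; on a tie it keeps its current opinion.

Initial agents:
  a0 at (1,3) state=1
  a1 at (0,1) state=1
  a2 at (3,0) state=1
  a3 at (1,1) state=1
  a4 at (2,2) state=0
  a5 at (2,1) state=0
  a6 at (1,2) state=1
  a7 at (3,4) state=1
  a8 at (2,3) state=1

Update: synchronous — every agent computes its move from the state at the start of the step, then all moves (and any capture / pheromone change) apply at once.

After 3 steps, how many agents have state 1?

9

t=1: a0@(1,3):1 a1@(0,1):1 a2@(3,0):1 a3@(1,1):1 a4@(2,2):1 a5@(2,1):1 a6@(1,2):1 a7@(3,4):1 a8@(2,3):1
t=2: (unchanged — steady state)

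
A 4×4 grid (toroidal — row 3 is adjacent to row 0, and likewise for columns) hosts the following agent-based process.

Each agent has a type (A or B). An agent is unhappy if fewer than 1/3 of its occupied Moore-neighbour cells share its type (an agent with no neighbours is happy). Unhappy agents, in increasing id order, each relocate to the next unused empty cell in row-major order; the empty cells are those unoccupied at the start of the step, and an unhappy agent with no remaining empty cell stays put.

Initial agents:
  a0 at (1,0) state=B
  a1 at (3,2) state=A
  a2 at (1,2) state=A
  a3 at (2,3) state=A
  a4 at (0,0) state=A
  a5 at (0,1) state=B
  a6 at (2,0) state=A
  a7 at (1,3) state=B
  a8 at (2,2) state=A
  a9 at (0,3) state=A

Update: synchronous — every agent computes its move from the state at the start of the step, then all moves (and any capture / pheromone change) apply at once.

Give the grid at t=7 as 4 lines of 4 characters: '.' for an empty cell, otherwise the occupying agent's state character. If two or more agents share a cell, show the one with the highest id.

A.AA
BBA.
.BAA
..A.

t=1: a0@(1,0):B a1@(3,2):A a2@(1,2):A a3@(2,3):A a4@(0,2):A a5@(1,1):B a6@(2,0):A a7@(2,1):B a8@(2,2):A a9@(0,3):A
t=2: a0@(1,0):B a1@(3,2):A a2@(1,2):A a3@(2,3):A a4@(0,2):A a5@(1,1):B a6@(0,0):A a7@(2,1):B a8@(2,2):A a9@(0,3):A
t=3: (unchanged — steady state)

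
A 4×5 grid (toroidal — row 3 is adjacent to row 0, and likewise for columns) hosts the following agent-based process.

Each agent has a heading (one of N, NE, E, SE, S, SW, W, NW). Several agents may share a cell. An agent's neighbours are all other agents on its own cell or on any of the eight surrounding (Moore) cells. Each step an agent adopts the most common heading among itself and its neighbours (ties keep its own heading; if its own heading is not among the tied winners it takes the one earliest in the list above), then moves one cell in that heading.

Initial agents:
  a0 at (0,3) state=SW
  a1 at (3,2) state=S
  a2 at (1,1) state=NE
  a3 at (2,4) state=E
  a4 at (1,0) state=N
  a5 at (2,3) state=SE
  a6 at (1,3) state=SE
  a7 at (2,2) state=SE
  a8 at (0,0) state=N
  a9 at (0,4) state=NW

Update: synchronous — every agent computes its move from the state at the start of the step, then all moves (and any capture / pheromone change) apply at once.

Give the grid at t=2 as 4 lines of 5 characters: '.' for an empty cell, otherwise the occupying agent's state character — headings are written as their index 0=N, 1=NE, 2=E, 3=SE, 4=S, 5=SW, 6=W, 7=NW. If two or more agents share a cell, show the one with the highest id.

t=1: a0@(1,2):SW a1@(0,3):SE a2@(0,1):N a3@(3,0):SE a4@(0,0):N a5@(3,4):SE a6@(2,4):SE a7@(3,3):SE a8@(3,0):N a9@(3,4):N
t=2: a0@(2,1):SW a1@(1,4):SE a2@(3,1):N a3@(2,0):N a4@(3,0):N a5@(0,0):SE a6@(3,0):SE a7@(0,4):SE a8@(2,0):N a9@(0,0):SE

3...3
....3
05...
30...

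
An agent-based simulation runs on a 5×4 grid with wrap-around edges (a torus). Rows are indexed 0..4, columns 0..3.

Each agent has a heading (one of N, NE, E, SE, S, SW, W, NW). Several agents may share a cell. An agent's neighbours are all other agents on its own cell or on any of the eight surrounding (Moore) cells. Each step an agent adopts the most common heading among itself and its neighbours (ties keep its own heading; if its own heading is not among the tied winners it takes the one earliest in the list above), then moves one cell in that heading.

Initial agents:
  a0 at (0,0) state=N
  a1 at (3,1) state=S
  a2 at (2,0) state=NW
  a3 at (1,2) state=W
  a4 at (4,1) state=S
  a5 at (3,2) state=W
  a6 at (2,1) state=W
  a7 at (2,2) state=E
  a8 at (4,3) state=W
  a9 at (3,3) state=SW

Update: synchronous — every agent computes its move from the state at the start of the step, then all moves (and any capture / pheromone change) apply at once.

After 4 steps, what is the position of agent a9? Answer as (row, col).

t=1: a0@(4,0):N a1@(4,1):S a2@(1,3):NW a3@(1,1):W a4@(0,1):S a5@(3,1):W a6@(2,0):W a7@(2,1):W a8@(4,2):W a9@(3,2):W
t=2: a0@(0,0):S a1@(4,0):W a2@(0,2):NW a3@(1,0):W a4@(1,1):S a5@(3,0):W a6@(2,3):W a7@(2,0):W a8@(4,1):W a9@(3,1):W
t=3: a0@(0,3):W a1@(4,3):W a2@(4,1):NW a3@(1,3):W a4@(2,1):S a5@(3,3):W a6@(2,2):W a7@(2,3):W a8@(4,0):W a9@(3,0):W
t=4: a0@(0,2):W a1@(4,2):W a2@(4,0):W a3@(1,2):W a4@(2,0):W a5@(3,2):W a6@(2,1):W a7@(2,2):W a8@(4,3):W a9@(3,3):W

(3, 3)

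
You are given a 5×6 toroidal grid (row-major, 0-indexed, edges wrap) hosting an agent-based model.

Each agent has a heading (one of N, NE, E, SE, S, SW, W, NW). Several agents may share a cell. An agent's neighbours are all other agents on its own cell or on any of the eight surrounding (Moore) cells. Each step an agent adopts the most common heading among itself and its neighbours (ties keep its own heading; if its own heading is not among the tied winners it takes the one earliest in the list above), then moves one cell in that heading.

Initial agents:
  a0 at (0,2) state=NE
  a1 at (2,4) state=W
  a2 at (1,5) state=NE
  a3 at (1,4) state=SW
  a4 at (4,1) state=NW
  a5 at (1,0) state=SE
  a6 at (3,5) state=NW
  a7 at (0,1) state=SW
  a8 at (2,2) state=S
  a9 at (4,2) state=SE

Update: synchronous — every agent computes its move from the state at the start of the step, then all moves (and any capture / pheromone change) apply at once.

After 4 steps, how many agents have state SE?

t=1: a0@(4,3):NE a1@(2,3):W a2@(0,0):NE a3@(2,3):SW a4@(3,0):NW a5@(2,1):SE a6@(2,4):NW a7@(1,2):SE a8@(3,2):S a9@(0,3):SE
t=2: a0@(3,4):NE a1@(2,2):W a2@(4,1):NE a3@(3,2):SW a4@(2,5):NW a5@(3,2):SE a6@(1,3):NW a7@(2,3):SE a8@(4,2):S a9@(1,4):SE
t=3: a0@(2,5):NE a1@(3,3):SE a2@(3,2):NE a3@(4,3):SE a4@(1,4):NW a5@(4,3):SE a6@(2,4):SE a7@(3,4):SE a8@(0,2):S a9@(2,5):SE
t=4: a0@(3,0):SE a1@(4,4):SE a2@(4,3):SE a3@(0,4):SE a4@(2,5):SE a5@(0,4):SE a6@(3,5):SE a7@(4,5):SE a8@(1,3):SE a9@(3,0):SE

10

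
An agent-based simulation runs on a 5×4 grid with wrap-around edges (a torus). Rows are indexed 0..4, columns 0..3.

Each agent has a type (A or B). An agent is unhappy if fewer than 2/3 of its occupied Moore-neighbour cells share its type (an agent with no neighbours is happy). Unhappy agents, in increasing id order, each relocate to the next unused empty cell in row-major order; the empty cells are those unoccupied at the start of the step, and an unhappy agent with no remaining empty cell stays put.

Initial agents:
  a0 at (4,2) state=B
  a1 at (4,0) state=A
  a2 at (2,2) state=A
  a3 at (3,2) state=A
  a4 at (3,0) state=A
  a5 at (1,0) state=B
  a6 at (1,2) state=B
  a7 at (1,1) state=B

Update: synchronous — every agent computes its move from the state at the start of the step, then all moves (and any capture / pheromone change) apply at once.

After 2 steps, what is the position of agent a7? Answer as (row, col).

(2, 3)

t=1: a0@(0,0):B a1@(4,0):A a2@(0,1):A a3@(0,2):A a4@(3,0):A a5@(1,0):B a6@(0,3):B a7@(1,1):B
t=2: a0@(1,2):B a1@(1,3):A a2@(2,0):A a3@(2,1):A a4@(3,0):A a5@(1,0):B a6@(2,2):B a7@(2,3):B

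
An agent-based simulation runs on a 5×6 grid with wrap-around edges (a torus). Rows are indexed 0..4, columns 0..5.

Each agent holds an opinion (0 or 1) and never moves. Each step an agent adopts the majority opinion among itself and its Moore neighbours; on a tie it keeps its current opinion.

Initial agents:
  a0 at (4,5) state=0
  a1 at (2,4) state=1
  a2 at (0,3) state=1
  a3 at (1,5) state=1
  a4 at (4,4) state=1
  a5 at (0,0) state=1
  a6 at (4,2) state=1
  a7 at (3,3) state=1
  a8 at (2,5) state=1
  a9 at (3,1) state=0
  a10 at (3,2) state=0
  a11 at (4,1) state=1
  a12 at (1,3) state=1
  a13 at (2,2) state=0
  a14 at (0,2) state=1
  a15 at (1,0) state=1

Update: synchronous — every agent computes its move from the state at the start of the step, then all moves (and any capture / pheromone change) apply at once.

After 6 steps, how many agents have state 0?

3

t=1: a0@(4,5):1 a1@(2,4):1 a2@(0,3):1 a3@(1,5):1 a4@(4,4):1 a5@(0,0):1 a6@(4,2):1 a7@(3,3):1 a8@(2,5):1 a9@(3,1):0 a10@(3,2):0 a11@(4,1):1 a12@(1,3):1 a13@(2,2):0 a14@(0,2):1 a15@(1,0):1
t=2: (unchanged — steady state)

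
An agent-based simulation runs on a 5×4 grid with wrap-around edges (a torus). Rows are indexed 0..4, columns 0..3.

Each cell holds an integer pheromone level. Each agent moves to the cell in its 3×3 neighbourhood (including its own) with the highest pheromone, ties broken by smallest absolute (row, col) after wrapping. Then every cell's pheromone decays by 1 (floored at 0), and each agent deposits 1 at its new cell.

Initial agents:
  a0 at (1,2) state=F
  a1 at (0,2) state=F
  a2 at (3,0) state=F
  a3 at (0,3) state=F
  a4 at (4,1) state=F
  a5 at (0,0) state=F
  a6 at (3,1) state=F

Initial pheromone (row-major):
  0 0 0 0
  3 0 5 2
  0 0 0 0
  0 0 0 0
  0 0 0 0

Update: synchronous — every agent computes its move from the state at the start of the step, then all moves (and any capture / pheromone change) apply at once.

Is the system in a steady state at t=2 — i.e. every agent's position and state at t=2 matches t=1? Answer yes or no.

no

t=1: a0@(1,2) a1@(1,2) a2@(2,0) a3@(1,2) a4@(0,0) a5@(1,0) a6@(2,0) | pheromone: 1 0 0 0 / 3 0 7 1 / 2 0 0 0 / 0 0 0 0 / 0 0 0 0
t=2: a0@(1,2) a1@(1,2) a2@(1,0) a3@(1,2) a4@(1,0) a5@(1,0) a6@(1,0) | pheromone: 0 0 0 0 / 6 0 9 0 / 1 0 0 0 / 0 0 0 0 / 0 0 0 0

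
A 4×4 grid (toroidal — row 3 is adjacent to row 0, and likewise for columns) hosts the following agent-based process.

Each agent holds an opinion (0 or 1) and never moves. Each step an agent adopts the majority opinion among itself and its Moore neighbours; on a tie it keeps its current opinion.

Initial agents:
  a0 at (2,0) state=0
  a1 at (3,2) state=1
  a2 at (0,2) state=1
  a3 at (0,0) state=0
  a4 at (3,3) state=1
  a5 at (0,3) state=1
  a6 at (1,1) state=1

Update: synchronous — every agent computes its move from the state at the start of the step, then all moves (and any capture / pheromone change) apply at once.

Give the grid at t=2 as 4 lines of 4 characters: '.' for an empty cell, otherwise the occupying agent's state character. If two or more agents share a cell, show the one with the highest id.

1.11
.1..
1...
..11

t=1: a0@(2,0):1 a1@(3,2):1 a2@(0,2):1 a3@(0,0):1 a4@(3,3):1 a5@(0,3):1 a6@(1,1):1
t=2: (unchanged — steady state)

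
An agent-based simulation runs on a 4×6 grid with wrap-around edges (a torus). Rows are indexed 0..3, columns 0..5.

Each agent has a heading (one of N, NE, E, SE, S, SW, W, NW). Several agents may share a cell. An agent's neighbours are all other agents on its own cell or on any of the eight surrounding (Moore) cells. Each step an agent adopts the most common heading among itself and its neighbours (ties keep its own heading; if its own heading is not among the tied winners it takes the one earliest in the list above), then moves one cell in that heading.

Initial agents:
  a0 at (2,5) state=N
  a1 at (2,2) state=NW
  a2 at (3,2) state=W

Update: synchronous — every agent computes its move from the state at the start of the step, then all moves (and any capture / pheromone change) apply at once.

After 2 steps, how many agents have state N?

t=1: a0@(1,5):N a1@(1,1):NW a2@(3,1):W
t=2: a0@(0,5):N a1@(0,0):NW a2@(3,0):W

1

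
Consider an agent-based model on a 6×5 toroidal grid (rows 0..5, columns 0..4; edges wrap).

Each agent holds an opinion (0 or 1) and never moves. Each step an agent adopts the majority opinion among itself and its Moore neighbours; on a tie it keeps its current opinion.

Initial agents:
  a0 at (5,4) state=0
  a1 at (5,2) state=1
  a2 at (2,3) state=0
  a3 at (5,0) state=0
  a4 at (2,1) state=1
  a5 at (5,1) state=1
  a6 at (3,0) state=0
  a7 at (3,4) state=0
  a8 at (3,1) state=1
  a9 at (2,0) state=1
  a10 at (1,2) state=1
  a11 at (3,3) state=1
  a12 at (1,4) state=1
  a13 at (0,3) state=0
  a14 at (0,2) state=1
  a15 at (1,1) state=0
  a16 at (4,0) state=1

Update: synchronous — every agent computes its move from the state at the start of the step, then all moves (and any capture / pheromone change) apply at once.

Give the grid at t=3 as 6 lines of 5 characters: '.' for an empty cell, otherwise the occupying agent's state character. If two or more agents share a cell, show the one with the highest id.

..11.
.11.1
11.1.
11.00
0....
011.0

t=1: a0@(5,4):0 a1@(5,2):1 a2@(2,3):1 a3@(5,0):0 a4@(2,1):1 a5@(5,1):1 a6@(3,0):1 a7@(3,4):0 a8@(3,1):1 a9@(2,0):1 a10@(1,2):1 a11@(3,3):0 a12@(1,4):1 a13@(0,3):1 a14@(0,2):1 a15@(1,1):1 a16@(4,0):0
t=2: (unchanged — steady state)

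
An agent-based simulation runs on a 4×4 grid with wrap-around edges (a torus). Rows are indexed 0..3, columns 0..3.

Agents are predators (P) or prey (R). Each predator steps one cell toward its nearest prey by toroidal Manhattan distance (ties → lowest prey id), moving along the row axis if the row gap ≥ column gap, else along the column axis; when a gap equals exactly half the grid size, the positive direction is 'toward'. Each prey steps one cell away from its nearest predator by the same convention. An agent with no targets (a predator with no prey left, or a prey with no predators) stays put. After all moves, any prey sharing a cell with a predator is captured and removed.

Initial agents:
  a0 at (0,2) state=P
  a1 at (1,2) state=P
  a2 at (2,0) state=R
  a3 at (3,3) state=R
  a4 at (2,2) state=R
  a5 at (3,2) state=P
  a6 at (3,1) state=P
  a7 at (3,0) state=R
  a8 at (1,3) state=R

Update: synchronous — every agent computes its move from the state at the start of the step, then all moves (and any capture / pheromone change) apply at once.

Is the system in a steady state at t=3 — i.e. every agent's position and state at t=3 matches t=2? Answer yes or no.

t=1: a0@(3,2):P a1@(2,2):P a2@(1,0):R a5@(3,3):P a6@(3,0):P a8@(1,0):R
t=2: a0@(0,2):P a1@(2,3):P a5@(0,3):P a6@(0,0):P
t=3: (unchanged — steady state)

yes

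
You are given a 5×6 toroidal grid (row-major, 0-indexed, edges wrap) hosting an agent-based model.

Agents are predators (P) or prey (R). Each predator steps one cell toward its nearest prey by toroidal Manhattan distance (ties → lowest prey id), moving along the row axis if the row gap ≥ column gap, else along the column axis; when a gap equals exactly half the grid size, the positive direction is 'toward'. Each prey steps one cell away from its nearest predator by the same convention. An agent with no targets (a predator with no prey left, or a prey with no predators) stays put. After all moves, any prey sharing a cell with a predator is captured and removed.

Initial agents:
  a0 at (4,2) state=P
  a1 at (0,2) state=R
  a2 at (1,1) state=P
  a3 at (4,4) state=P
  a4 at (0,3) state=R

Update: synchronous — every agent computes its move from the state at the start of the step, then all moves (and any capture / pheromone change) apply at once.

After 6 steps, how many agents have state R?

2

t=1: a0@(0,2):P a1@(1,2):R a2@(0,1):P a3@(0,4):P a4@(1,3):R
t=2: a0@(1,2):P a1@(2,2):R a2@(1,1):P a3@(1,4):P a4@(2,3):R
t=3: a0@(2,2):P a1@(3,2):R a2@(2,1):P a3@(2,4):P a4@(3,3):R
t=4: a0@(3,2):P a1@(4,2):R a2@(3,1):P a3@(3,4):P a4@(4,3):R
t=5: a0@(4,2):P a1@(0,2):R a2@(4,1):P a3@(4,4):P a4@(0,3):R
t=6: a0@(0,2):P a1@(1,2):R a2@(0,1):P a3@(0,4):P a4@(1,3):R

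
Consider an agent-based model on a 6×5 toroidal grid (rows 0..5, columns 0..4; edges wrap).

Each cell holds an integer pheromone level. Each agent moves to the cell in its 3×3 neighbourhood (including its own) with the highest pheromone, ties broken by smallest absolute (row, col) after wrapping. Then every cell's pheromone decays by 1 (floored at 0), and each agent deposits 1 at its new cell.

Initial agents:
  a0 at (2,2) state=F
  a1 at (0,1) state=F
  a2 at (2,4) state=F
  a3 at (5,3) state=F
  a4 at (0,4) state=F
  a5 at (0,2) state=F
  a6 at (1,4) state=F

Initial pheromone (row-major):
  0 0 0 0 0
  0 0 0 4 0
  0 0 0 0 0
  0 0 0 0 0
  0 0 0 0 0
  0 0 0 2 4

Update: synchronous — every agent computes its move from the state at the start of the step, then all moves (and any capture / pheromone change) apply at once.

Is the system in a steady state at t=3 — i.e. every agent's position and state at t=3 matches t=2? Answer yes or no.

t=1: a0@(1,3) a1@(0,0) a2@(1,3) a3@(5,4) a4@(1,3) a5@(1,3) a6@(1,3) | pheromone: 1 0 0 0 0 / 0 0 0 8 0 / 0 0 0 0 0 / 0 0 0 0 0 / 0 0 0 0 0 / 0 0 0 1 4
t=2: a0@(1,3) a1@(5,4) a2@(1,3) a3@(5,4) a4@(1,3) a5@(1,3) a6@(1,3) | pheromone: 0 0 0 0 0 / 0 0 0 12 0 / 0 0 0 0 0 / 0 0 0 0 0 / 0 0 0 0 0 / 0 0 0 0 5
t=3: a0@(1,3) a1@(5,4) a2@(1,3) a3@(5,4) a4@(1,3) a5@(1,3) a6@(1,3) | pheromone: 0 0 0 0 0 / 0 0 0 16 0 / 0 0 0 0 0 / 0 0 0 0 0 / 0 0 0 0 0 / 0 0 0 0 6

yes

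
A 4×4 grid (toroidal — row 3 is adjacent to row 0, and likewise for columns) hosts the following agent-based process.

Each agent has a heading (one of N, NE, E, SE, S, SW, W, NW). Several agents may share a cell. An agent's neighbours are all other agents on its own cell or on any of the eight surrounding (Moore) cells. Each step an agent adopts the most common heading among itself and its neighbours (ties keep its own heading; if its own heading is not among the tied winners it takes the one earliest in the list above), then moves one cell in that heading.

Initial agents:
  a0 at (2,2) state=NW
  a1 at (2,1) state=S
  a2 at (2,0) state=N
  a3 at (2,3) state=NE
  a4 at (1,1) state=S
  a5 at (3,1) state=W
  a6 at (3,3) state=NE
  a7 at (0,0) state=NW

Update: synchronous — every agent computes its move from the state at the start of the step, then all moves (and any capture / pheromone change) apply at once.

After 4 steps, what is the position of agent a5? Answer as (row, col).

t=1: a0@(1,3):NE a1@(3,1):S a2@(1,1):NE a3@(1,0):NE a4@(2,1):S a5@(2,0):NW a6@(2,0):NE a7@(3,3):NW
t=2: a0@(0,0):NE a1@(0,1):S a2@(0,2):NE a3@(0,1):NE a4@(1,2):NE a5@(1,1):NE a6@(1,1):NE a7@(2,2):NW
t=3: a0@(3,1):NE a1@(3,2):NE a2@(3,3):NE a3@(3,2):NE a4@(0,3):NE a5@(0,2):NE a6@(0,2):NE a7@(1,3):NE
t=4: a0@(2,2):NE a1@(2,3):NE a2@(2,0):NE a3@(2,3):NE a4@(3,0):NE a5@(3,3):NE a6@(3,3):NE a7@(0,0):NE

(3, 3)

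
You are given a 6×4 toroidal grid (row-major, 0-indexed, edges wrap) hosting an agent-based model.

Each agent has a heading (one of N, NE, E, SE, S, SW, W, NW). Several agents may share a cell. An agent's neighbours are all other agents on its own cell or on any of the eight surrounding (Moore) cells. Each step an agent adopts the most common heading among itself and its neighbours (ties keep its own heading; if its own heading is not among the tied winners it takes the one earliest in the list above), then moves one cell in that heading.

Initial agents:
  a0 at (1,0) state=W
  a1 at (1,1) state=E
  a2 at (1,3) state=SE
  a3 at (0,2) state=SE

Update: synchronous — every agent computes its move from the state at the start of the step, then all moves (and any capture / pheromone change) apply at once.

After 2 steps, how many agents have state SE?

3

t=1: a0@(1,3):W a1@(1,2):E a2@(2,0):SE a3@(1,3):SE
t=2: a0@(2,0):SE a1@(1,3):E a2@(3,1):SE a3@(2,0):SE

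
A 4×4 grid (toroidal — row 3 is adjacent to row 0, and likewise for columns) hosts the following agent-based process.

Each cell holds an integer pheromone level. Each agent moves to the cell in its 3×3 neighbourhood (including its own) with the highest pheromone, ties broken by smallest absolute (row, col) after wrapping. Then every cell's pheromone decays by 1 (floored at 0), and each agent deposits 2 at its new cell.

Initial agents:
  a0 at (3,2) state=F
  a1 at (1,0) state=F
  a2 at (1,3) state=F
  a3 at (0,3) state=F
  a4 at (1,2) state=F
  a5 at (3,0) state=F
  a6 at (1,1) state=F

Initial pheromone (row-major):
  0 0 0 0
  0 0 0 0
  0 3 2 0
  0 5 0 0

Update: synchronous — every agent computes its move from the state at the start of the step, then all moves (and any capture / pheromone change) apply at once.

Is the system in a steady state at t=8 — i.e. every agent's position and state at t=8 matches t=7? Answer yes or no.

yes

t=1: a0@(3,1) a1@(2,1) a2@(2,2) a3@(0,0) a4@(2,1) a5@(3,1) a6@(2,1) | pheromone: 2 0 0 0 / 0 0 0 0 / 0 8 3 0 / 0 8 0 0
t=2: a0@(2,1) a1@(2,1) a2@(2,1) a3@(3,1) a4@(2,1) a5@(2,1) a6@(2,1) | pheromone: 1 0 0 0 / 0 0 0 0 / 0 19 2 0 / 0 9 0 0
t=3: a0@(2,1) a1@(2,1) a2@(2,1) a3@(2,1) a4@(2,1) a5@(2,1) a6@(2,1) | pheromone: 0 0 0 0 / 0 0 0 0 / 0 32 1 0 / 0 8 0 0
t=4: a0@(2,1) a1@(2,1) a2@(2,1) a3@(2,1) a4@(2,1) a5@(2,1) a6@(2,1) | pheromone: 0 0 0 0 / 0 0 0 0 / 0 45 0 0 / 0 7 0 0
t=5: a0@(2,1) a1@(2,1) a2@(2,1) a3@(2,1) a4@(2,1) a5@(2,1) a6@(2,1) | pheromone: 0 0 0 0 / 0 0 0 0 / 0 58 0 0 / 0 6 0 0
t=6: a0@(2,1) a1@(2,1) a2@(2,1) a3@(2,1) a4@(2,1) a5@(2,1) a6@(2,1) | pheromone: 0 0 0 0 / 0 0 0 0 / 0 71 0 0 / 0 5 0 0
t=7: a0@(2,1) a1@(2,1) a2@(2,1) a3@(2,1) a4@(2,1) a5@(2,1) a6@(2,1) | pheromone: 0 0 0 0 / 0 0 0 0 / 0 84 0 0 / 0 4 0 0
t=8: a0@(2,1) a1@(2,1) a2@(2,1) a3@(2,1) a4@(2,1) a5@(2,1) a6@(2,1) | pheromone: 0 0 0 0 / 0 0 0 0 / 0 97 0 0 / 0 3 0 0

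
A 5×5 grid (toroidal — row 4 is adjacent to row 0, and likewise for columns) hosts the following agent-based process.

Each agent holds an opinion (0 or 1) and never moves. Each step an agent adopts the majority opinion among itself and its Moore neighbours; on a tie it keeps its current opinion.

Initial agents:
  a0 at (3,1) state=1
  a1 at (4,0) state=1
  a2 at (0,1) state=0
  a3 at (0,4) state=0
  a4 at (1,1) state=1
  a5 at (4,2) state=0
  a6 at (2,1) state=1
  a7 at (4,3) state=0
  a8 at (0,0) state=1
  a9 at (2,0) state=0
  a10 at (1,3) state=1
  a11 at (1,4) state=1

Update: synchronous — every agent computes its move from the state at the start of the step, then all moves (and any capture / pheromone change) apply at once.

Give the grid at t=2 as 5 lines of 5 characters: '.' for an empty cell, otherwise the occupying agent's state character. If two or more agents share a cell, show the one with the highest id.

11..1
.1.11
11...
.1...
1.00.

t=1: a0@(3,1):1 a1@(4,0):1 a2@(0,1):1 a3@(0,4):1 a4@(1,1):1 a5@(4,2):0 a6@(2,1):1 a7@(4,3):0 a8@(0,0):1 a9@(2,0):1 a10@(1,3):1 a11@(1,4):1
t=2: (unchanged — steady state)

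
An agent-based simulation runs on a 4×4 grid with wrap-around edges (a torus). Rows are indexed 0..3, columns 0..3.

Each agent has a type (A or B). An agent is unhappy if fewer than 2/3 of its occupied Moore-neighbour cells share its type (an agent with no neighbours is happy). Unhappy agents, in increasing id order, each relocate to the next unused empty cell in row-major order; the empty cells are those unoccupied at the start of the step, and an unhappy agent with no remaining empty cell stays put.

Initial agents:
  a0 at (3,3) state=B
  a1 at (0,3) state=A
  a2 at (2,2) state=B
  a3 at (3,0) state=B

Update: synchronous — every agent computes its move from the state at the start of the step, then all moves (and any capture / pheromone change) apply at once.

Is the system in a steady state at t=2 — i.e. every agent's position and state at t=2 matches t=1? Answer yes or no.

no

t=1: a0@(3,3):B a1@(0,0):A a2@(2,2):B a3@(0,1):B
t=2: a0@(0,2):B a1@(0,3):A a2@(2,2):B a3@(1,0):B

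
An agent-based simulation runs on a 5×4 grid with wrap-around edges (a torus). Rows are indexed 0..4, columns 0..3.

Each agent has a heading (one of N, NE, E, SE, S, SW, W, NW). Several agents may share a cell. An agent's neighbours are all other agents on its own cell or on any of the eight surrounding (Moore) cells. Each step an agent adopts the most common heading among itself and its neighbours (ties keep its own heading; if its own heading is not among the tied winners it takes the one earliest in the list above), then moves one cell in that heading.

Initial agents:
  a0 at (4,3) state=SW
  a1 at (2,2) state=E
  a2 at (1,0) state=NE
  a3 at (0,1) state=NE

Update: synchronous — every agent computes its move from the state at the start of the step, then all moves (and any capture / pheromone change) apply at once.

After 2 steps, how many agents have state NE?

t=1: a0@(0,2):SW a1@(2,3):E a2@(0,1):NE a3@(4,2):NE
t=2: a0@(4,3):NE a1@(2,0):E a2@(4,2):NE a3@(3,3):NE

3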